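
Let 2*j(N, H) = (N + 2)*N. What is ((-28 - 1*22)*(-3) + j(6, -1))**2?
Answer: 30276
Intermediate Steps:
j(N, H) = N*(2 + N)/2 (j(N, H) = ((N + 2)*N)/2 = ((2 + N)*N)/2 = (N*(2 + N))/2 = N*(2 + N)/2)
((-28 - 1*22)*(-3) + j(6, -1))**2 = ((-28 - 1*22)*(-3) + (1/2)*6*(2 + 6))**2 = ((-28 - 22)*(-3) + (1/2)*6*8)**2 = (-50*(-3) + 24)**2 = (150 + 24)**2 = 174**2 = 30276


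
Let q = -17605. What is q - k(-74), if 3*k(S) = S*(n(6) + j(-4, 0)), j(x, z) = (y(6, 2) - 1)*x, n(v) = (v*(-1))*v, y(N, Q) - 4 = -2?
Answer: -55775/3 ≈ -18592.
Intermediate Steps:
y(N, Q) = 2 (y(N, Q) = 4 - 2 = 2)
n(v) = -v**2 (n(v) = (-v)*v = -v**2)
j(x, z) = x (j(x, z) = (2 - 1)*x = 1*x = x)
k(S) = -40*S/3 (k(S) = (S*(-1*6**2 - 4))/3 = (S*(-1*36 - 4))/3 = (S*(-36 - 4))/3 = (S*(-40))/3 = (-40*S)/3 = -40*S/3)
q - k(-74) = -17605 - (-40)*(-74)/3 = -17605 - 1*2960/3 = -17605 - 2960/3 = -55775/3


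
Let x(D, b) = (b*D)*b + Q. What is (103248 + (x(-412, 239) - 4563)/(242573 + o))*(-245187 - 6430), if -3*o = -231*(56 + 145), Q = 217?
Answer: -3348972978481317/129025 ≈ -2.5956e+10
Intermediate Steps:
o = 15477 (o = -(-77)*(56 + 145) = -(-77)*201 = -1/3*(-46431) = 15477)
x(D, b) = 217 + D*b**2 (x(D, b) = (b*D)*b + 217 = (D*b)*b + 217 = D*b**2 + 217 = 217 + D*b**2)
(103248 + (x(-412, 239) - 4563)/(242573 + o))*(-245187 - 6430) = (103248 + ((217 - 412*239**2) - 4563)/(242573 + 15477))*(-245187 - 6430) = (103248 + ((217 - 412*57121) - 4563)/258050)*(-251617) = (103248 + ((217 - 23533852) - 4563)*(1/258050))*(-251617) = (103248 + (-23533635 - 4563)*(1/258050))*(-251617) = (103248 - 23538198*1/258050)*(-251617) = (103248 - 11769099/129025)*(-251617) = (13309804101/129025)*(-251617) = -3348972978481317/129025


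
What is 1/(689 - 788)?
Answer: -1/99 ≈ -0.010101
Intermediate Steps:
1/(689 - 788) = 1/(-99) = -1/99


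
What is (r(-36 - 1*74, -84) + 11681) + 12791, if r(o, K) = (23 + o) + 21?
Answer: 24406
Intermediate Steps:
r(o, K) = 44 + o
(r(-36 - 1*74, -84) + 11681) + 12791 = ((44 + (-36 - 1*74)) + 11681) + 12791 = ((44 + (-36 - 74)) + 11681) + 12791 = ((44 - 110) + 11681) + 12791 = (-66 + 11681) + 12791 = 11615 + 12791 = 24406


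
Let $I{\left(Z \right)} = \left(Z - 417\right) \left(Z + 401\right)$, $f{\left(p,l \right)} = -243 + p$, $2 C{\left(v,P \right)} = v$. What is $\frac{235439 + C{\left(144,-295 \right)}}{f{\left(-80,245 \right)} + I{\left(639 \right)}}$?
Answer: $\frac{235511}{230557} \approx 1.0215$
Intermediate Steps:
$C{\left(v,P \right)} = \frac{v}{2}$
$I{\left(Z \right)} = \left(-417 + Z\right) \left(401 + Z\right)$
$\frac{235439 + C{\left(144,-295 \right)}}{f{\left(-80,245 \right)} + I{\left(639 \right)}} = \frac{235439 + \frac{1}{2} \cdot 144}{\left(-243 - 80\right) - \left(177441 - 408321\right)} = \frac{235439 + 72}{-323 - -230880} = \frac{235511}{-323 + 230880} = \frac{235511}{230557}$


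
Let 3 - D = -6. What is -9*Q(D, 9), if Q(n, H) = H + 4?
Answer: -117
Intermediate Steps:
D = 9 (D = 3 - 1*(-6) = 3 + 6 = 9)
Q(n, H) = 4 + H
-9*Q(D, 9) = -9*(4 + 9) = -9*13 = -117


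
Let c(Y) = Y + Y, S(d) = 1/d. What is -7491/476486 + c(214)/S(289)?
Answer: 58937498821/476486 ≈ 1.2369e+5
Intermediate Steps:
c(Y) = 2*Y
-7491/476486 + c(214)/S(289) = -7491/476486 + (2*214)/(1/289) = -7491*1/476486 + 428/(1/289) = -7491/476486 + 428*289 = -7491/476486 + 123692 = 58937498821/476486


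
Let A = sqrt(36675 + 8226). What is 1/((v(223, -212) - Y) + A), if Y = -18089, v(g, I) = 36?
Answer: 18125/328470724 - 3*sqrt(4989)/328470724 ≈ 5.4535e-5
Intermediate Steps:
A = 3*sqrt(4989) (A = sqrt(44901) = 3*sqrt(4989) ≈ 211.90)
1/((v(223, -212) - Y) + A) = 1/((36 - 1*(-18089)) + 3*sqrt(4989)) = 1/((36 + 18089) + 3*sqrt(4989)) = 1/(18125 + 3*sqrt(4989))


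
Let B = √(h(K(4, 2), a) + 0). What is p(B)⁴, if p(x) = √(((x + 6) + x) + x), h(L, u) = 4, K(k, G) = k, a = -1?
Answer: 144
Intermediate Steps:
B = 2 (B = √(4 + 0) = √4 = 2)
p(x) = √(6 + 3*x) (p(x) = √(((6 + x) + x) + x) = √((6 + 2*x) + x) = √(6 + 3*x))
p(B)⁴ = (√(6 + 3*2))⁴ = (√(6 + 6))⁴ = (√12)⁴ = (2*√3)⁴ = 144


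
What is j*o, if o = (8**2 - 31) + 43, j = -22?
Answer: -1672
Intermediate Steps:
o = 76 (o = (64 - 31) + 43 = 33 + 43 = 76)
j*o = -22*76 = -1672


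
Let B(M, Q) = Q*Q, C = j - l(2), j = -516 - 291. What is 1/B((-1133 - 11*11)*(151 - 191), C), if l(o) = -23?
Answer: 1/614656 ≈ 1.6269e-6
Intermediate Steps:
j = -807
C = -784 (C = -807 - 1*(-23) = -807 + 23 = -784)
B(M, Q) = Q²
1/B((-1133 - 11*11)*(151 - 191), C) = 1/((-784)²) = 1/614656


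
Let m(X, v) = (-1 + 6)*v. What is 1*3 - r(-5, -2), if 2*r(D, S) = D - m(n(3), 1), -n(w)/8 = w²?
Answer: 8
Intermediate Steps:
n(w) = -8*w²
m(X, v) = 5*v
r(D, S) = -5/2 + D/2 (r(D, S) = (D - 5)/2 = (-5 + D)/2 = -5/2 + D/2)
1*3 - r(-5, -2) = 1*3 - (-5/2 + (½)*(-5)) = 3 - (-5/2 - 5/2) = 3 - 1*(-5) = 3 + 5 = 8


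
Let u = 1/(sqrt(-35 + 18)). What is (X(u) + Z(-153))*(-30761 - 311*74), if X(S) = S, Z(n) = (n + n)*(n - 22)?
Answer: -2879651250 + 53775*I*sqrt(17)/17 ≈ -2.8797e+9 + 13042.0*I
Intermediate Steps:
Z(n) = 2*n*(-22 + n) (Z(n) = (2*n)*(-22 + n) = 2*n*(-22 + n))
u = -I*sqrt(17)/17 (u = 1/(sqrt(-17)) = 1/(I*sqrt(17)) = -I*sqrt(17)/17 ≈ -0.24254*I)
(X(u) + Z(-153))*(-30761 - 311*74) = (-I*sqrt(17)/17 + 2*(-153)*(-22 - 153))*(-30761 - 311*74) = (-I*sqrt(17)/17 + 2*(-153)*(-175))*(-30761 - 23014) = (-I*sqrt(17)/17 + 53550)*(-53775) = (53550 - I*sqrt(17)/17)*(-53775) = -2879651250 + 53775*I*sqrt(17)/17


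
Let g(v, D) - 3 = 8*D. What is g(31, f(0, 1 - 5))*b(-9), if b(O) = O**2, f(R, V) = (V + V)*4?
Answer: -20493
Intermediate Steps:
f(R, V) = 8*V (f(R, V) = (2*V)*4 = 8*V)
g(v, D) = 3 + 8*D
g(31, f(0, 1 - 5))*b(-9) = (3 + 8*(8*(1 - 5)))*(-9)**2 = (3 + 8*(8*(-4)))*81 = (3 + 8*(-32))*81 = (3 - 256)*81 = -253*81 = -20493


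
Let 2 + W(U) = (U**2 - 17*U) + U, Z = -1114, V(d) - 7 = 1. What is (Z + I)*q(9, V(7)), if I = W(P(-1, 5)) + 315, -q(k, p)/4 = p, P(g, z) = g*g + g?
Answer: 25632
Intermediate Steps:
P(g, z) = g + g**2 (P(g, z) = g**2 + g = g + g**2)
V(d) = 8 (V(d) = 7 + 1 = 8)
q(k, p) = -4*p
W(U) = -2 + U**2 - 16*U (W(U) = -2 + ((U**2 - 17*U) + U) = -2 + (U**2 - 16*U) = -2 + U**2 - 16*U)
I = 313 (I = (-2 + (-(1 - 1))**2 - (-16)*(1 - 1)) + 315 = (-2 + (-1*0)**2 - (-16)*0) + 315 = (-2 + 0**2 - 16*0) + 315 = (-2 + 0 + 0) + 315 = -2 + 315 = 313)
(Z + I)*q(9, V(7)) = (-1114 + 313)*(-4*8) = -801*(-32) = 25632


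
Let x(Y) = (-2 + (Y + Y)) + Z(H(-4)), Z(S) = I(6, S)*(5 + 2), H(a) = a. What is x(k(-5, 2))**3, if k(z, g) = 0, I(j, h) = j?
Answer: 64000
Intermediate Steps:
Z(S) = 42 (Z(S) = 6*(5 + 2) = 6*7 = 42)
x(Y) = 40 + 2*Y (x(Y) = (-2 + (Y + Y)) + 42 = (-2 + 2*Y) + 42 = 40 + 2*Y)
x(k(-5, 2))**3 = (40 + 2*0)**3 = (40 + 0)**3 = 40**3 = 64000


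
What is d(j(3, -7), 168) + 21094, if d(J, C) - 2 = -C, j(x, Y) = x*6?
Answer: 20928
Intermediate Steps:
j(x, Y) = 6*x
d(J, C) = 2 - C
d(j(3, -7), 168) + 21094 = (2 - 1*168) + 21094 = (2 - 168) + 21094 = -166 + 21094 = 20928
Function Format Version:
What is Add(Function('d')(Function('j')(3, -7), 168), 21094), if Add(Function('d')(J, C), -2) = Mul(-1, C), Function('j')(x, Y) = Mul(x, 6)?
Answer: 20928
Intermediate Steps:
Function('j')(x, Y) = Mul(6, x)
Function('d')(J, C) = Add(2, Mul(-1, C))
Add(Function('d')(Function('j')(3, -7), 168), 21094) = Add(Add(2, Mul(-1, 168)), 21094) = Add(Add(2, -168), 21094) = Add(-166, 21094) = 20928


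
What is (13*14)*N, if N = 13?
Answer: 2366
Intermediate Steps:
(13*14)*N = (13*14)*13 = 182*13 = 2366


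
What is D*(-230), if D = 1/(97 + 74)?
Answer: -230/171 ≈ -1.3450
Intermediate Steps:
D = 1/171 ≈ 0.0058480
D*(-230) = (1/171)*(-230) = -230/171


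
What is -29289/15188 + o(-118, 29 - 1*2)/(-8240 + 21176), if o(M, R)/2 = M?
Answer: -47808359/24558996 ≈ -1.9467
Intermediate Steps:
o(M, R) = 2*M
-29289/15188 + o(-118, 29 - 1*2)/(-8240 + 21176) = -29289/15188 + (2*(-118))/(-8240 + 21176) = -29289*1/15188 - 236/12936 = -29289/15188 - 236*1/12936 = -29289/15188 - 59/3234 = -47808359/24558996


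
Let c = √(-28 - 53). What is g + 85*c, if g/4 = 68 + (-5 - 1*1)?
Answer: 248 + 765*I ≈ 248.0 + 765.0*I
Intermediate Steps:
c = 9*I (c = √(-81) = 9*I ≈ 9.0*I)
g = 248 (g = 4*(68 + (-5 - 1*1)) = 4*(68 + (-5 - 1)) = 4*(68 - 6) = 4*62 = 248)
g + 85*c = 248 + 85*(9*I) = 248 + 765*I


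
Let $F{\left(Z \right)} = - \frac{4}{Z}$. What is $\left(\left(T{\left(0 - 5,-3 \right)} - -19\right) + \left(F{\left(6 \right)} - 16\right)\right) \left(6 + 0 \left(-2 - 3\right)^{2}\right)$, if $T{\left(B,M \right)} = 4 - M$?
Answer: $56$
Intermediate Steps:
$\left(\left(T{\left(0 - 5,-3 \right)} - -19\right) + \left(F{\left(6 \right)} - 16\right)\right) \left(6 + 0 \left(-2 - 3\right)^{2}\right) = \left(\left(\left(4 - -3\right) - -19\right) - \left(16 + \frac{4}{6}\right)\right) \left(6 + 0 \left(-2 - 3\right)^{2}\right) = \left(\left(\left(4 + 3\right) + 19\right) - \frac{50}{3}\right) \left(6 + 0 \left(-5\right)^{2}\right) = \left(\left(7 + 19\right) - \frac{50}{3}\right) \left(6 + 0 \cdot 25\right) = \left(26 - \frac{50}{3}\right) \left(6 + 0\right) = \frac{28}{3} \cdot 6 = 56$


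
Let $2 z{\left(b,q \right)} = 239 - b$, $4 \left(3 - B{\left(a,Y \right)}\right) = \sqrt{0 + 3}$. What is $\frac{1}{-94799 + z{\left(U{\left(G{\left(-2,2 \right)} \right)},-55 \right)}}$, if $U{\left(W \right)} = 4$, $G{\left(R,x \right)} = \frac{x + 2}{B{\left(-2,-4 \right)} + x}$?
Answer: $- \frac{2}{189363} \approx -1.0562 \cdot 10^{-5}$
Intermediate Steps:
$B{\left(a,Y \right)} = 3 - \frac{\sqrt{3}}{4}$ ($B{\left(a,Y \right)} = 3 - \frac{\sqrt{0 + 3}}{4} = 3 - \frac{\sqrt{3}}{4}$)
$G{\left(R,x \right)} = \frac{2 + x}{3 + x - \frac{\sqrt{3}}{4}}$ ($G{\left(R,x \right)} = \frac{x + 2}{\left(3 - \frac{\sqrt{3}}{4}\right) + x} = \frac{2 + x}{3 + x - \frac{\sqrt{3}}{4}}$)
$z{\left(b,q \right)} = \frac{239}{2} - \frac{b}{2}$ ($z{\left(b,q \right)} = \frac{239 - b}{2} = \frac{239}{2} - \frac{b}{2}$)
$\frac{1}{-94799 + z{\left(U{\left(G{\left(-2,2 \right)} \right)},-55 \right)}} = \frac{1}{-94799 + \left(\frac{239}{2} - 2\right)} = \frac{1}{-94799 + \frac{235}{2}} = \frac{1}{- \frac{189363}{2}} = - \frac{2}{189363}$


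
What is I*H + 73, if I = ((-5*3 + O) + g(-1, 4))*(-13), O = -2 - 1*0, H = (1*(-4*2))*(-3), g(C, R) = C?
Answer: 5689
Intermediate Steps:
H = 24 (H = (1*(-8))*(-3) = -8*(-3) = 24)
O = -2 (O = -2 + 0 = -2)
I = 234 (I = ((-5*3 - 2) - 1)*(-13) = ((-15 - 2) - 1)*(-13) = (-17 - 1)*(-13) = -18*(-13) = 234)
I*H + 73 = 234*24 + 73 = 5616 + 73 = 5689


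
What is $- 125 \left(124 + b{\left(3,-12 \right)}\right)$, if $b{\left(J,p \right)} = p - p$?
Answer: $-15500$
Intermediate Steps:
$b{\left(J,p \right)} = 0$
$- 125 \left(124 + b{\left(3,-12 \right)}\right) = - 125 \left(124 + 0\right) = \left(-125\right) 124 = -15500$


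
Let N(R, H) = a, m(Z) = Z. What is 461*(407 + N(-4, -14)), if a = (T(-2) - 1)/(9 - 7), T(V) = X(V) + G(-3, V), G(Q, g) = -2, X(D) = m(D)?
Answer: 372949/2 ≈ 1.8647e+5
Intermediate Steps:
X(D) = D
T(V) = -2 + V (T(V) = V - 2 = -2 + V)
a = -5/2 (a = ((-2 - 2) - 1)/(9 - 7) = (-4 - 1)/2 = -5*½ = -5/2 ≈ -2.5000)
N(R, H) = -5/2
461*(407 + N(-4, -14)) = 461*(407 - 5/2) = 461*(809/2) = 372949/2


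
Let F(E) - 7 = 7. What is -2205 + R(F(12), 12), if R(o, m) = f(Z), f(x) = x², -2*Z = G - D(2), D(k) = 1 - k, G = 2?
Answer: -8811/4 ≈ -2202.8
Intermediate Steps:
F(E) = 14 (F(E) = 7 + 7 = 14)
Z = -3/2 (Z = -(2 - (1 - 1*2))/2 = -(2 - (1 - 2))/2 = -(2 - 1*(-1))/2 = -(2 + 1)/2 = -½*3 = -3/2 ≈ -1.5000)
R(o, m) = 9/4 (R(o, m) = (-3/2)² = 9/4)
-2205 + R(F(12), 12) = -2205 + 9/4 = -8811/4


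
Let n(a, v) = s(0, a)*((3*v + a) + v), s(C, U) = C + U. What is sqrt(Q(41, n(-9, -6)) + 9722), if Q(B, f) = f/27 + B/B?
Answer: sqrt(9734) ≈ 98.661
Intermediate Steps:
n(a, v) = a*(a + 4*v) (n(a, v) = (0 + a)*((3*v + a) + v) = a*((a + 3*v) + v) = a*(a + 4*v))
Q(B, f) = 1 + f/27 (Q(B, f) = f*(1/27) + 1 = f/27 + 1 = 1 + f/27)
sqrt(Q(41, n(-9, -6)) + 9722) = sqrt((1 + (-9*(-9 + 4*(-6)))/27) + 9722) = sqrt((1 + (-9*(-9 - 24))/27) + 9722) = sqrt((1 + (-9*(-33))/27) + 9722) = sqrt((1 + (1/27)*297) + 9722) = sqrt((1 + 11) + 9722) = sqrt(12 + 9722) = sqrt(9734)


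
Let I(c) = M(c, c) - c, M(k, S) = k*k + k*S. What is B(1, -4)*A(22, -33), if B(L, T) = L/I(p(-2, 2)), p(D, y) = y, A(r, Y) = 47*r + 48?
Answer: 541/3 ≈ 180.33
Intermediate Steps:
A(r, Y) = 48 + 47*r
M(k, S) = k**2 + S*k
I(c) = -c + 2*c**2 (I(c) = c*(c + c) - c = c*(2*c) - c = 2*c**2 - c = -c + 2*c**2)
B(L, T) = L/6 (B(L, T) = L/((2*(-1 + 2*2))) = L/((2*(-1 + 4))) = L/((2*3)) = L/6)
B(1, -4)*A(22, -33) = ((1/6)*1)*(48 + 47*22) = (48 + 1034)/6 = (1/6)*1082 = 541/3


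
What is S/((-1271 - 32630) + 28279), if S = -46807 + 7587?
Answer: 19610/2811 ≈ 6.9762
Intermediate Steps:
S = -39220
S/((-1271 - 32630) + 28279) = -39220/((-1271 - 32630) + 28279) = -39220/(-33901 + 28279) = -39220/(-5622) = -39220*(-1/5622) = 19610/2811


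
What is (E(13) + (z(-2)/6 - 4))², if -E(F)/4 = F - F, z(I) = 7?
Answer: 289/36 ≈ 8.0278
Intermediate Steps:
E(F) = 0 (E(F) = -4*(F - F) = -4*0 = 0)
(E(13) + (z(-2)/6 - 4))² = (0 + (7/6 - 4))² = (0 - 17/6)² = (-17/6)² = 289/36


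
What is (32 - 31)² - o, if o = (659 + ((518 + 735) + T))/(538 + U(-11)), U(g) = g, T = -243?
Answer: -1142/527 ≈ -2.1670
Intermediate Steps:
o = 1669/527 (o = (659 + ((518 + 735) - 243))/(538 - 11) = (659 + (1253 - 243))/527 = (659 + 1010)*(1/527) = 1669*(1/527) = 1669/527 ≈ 3.1670)
(32 - 31)² - o = (32 - 31)² - 1*1669/527 = 1² - 1669/527 = 1 - 1669/527 = -1142/527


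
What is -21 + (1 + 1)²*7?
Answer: 7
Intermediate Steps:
-21 + (1 + 1)²*7 = -21 + 2²*7 = -21 + 4*7 = -21 + 28 = 7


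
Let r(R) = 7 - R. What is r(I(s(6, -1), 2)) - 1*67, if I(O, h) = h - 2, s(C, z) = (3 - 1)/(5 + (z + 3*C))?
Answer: -60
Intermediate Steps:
s(C, z) = 2/(5 + z + 3*C)
I(O, h) = -2 + h
r(I(s(6, -1), 2)) - 1*67 = (7 - (-2 + 2)) - 1*67 = (7 - 1*0) - 67 = (7 + 0) - 67 = 7 - 67 = -60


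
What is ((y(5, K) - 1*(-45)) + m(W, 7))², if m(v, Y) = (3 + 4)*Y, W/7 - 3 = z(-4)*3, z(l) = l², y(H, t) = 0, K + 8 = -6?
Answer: 8836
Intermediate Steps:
K = -14 (K = -8 - 6 = -14)
W = 357 (W = 21 + 7*((-4)²*3) = 21 + 7*(16*3) = 21 + 7*48 = 21 + 336 = 357)
m(v, Y) = 7*Y
((y(5, K) - 1*(-45)) + m(W, 7))² = ((0 - 1*(-45)) + 7*7)² = ((0 + 45) + 49)² = (45 + 49)² = 94² = 8836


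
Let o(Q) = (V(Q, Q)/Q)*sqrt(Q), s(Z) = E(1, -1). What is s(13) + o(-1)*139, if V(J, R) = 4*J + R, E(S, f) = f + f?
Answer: -2 + 695*I ≈ -2.0 + 695.0*I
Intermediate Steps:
E(S, f) = 2*f
s(Z) = -2 (s(Z) = 2*(-1) = -2)
V(J, R) = R + 4*J
o(Q) = 5*sqrt(Q) (o(Q) = ((Q + 4*Q)/Q)*sqrt(Q) = ((5*Q)/Q)*sqrt(Q) = 5*sqrt(Q))
s(13) + o(-1)*139 = -2 + (5*sqrt(-1))*139 = -2 + (5*I)*139 = -2 + 695*I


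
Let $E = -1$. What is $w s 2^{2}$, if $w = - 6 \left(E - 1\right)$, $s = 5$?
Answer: $240$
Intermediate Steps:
$w = 12$ ($w = - 6 \left(-1 - 1\right) = \left(-6\right) \left(-2\right) = 12$)
$w s 2^{2} = 12 \cdot 5 \cdot 2^{2} = 60 \cdot 4 = 240$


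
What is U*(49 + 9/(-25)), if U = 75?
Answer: 3648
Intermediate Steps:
U*(49 + 9/(-25)) = 75*(49 + 9/(-25)) = 75*(49 + 9*(-1/25)) = 75*(49 - 9/25) = 75*(1216/25) = 3648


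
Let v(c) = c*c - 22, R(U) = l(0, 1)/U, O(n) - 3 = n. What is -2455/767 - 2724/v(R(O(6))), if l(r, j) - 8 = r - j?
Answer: 164979433/1329211 ≈ 124.12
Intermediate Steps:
l(r, j) = 8 + r - j (l(r, j) = 8 + (r - j) = 8 + r - j)
O(n) = 3 + n
R(U) = 7/U (R(U) = (8 + 0 - 1*1)/U = (8 + 0 - 1)/U = 7/U)
v(c) = -22 + c² (v(c) = c² - 22 = -22 + c²)
-2455/767 - 2724/v(R(O(6))) = -2455/767 - 2724/(-22 + (7/(3 + 6))²) = -2455*1/767 - 2724/(-22 + (7/9)²) = -2455/767 - 2724/(-22 + (7*(⅑))²) = -2455/767 - 2724/(-22 + (7/9)²) = -2455/767 - 2724/(-22 + 49/81) = -2455/767 - 2724/(-1733/81) = -2455/767 - 2724*(-81/1733) = -2455/767 + 220644/1733 = 164979433/1329211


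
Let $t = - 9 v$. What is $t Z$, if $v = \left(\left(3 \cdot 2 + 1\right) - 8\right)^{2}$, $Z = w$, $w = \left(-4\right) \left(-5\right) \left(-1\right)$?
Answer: $180$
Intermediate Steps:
$w = -20$ ($w = 20 \left(-1\right) = -20$)
$Z = -20$
$v = 1$ ($v = \left(\left(6 + 1\right) - 8\right)^{2} = \left(7 - 8\right)^{2} = \left(-1\right)^{2} = 1$)
$t = -9$ ($t = \left(-9\right) 1 = -9$)
$t Z = \left(-9\right) \left(-20\right) = 180$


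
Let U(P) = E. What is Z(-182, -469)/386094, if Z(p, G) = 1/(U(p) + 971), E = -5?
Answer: 1/372966804 ≈ 2.6812e-9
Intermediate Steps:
U(P) = -5
Z(p, G) = 1/966 (Z(p, G) = 1/(-5 + 971) = 1/966)
Z(-182, -469)/386094 = (1/966)/386094 = (1/966)*(1/386094) = 1/372966804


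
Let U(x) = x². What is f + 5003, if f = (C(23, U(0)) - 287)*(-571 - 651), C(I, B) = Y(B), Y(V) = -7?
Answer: 364271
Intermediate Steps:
C(I, B) = -7
f = 359268 (f = (-7 - 287)*(-571 - 651) = -294*(-1222) = 359268)
f + 5003 = 359268 + 5003 = 364271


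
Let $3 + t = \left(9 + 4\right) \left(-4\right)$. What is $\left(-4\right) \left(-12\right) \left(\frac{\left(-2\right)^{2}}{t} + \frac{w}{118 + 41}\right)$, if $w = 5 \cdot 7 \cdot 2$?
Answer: $\frac{51424}{2915} \approx 17.641$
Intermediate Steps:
$t = -55$ ($t = -3 + \left(9 + 4\right) \left(-4\right) = -3 + 13 \left(-4\right) = -3 - 52 = -55$)
$w = 70$ ($w = 35 \cdot 2 = 70$)
$\left(-4\right) \left(-12\right) \left(\frac{\left(-2\right)^{2}}{t} + \frac{w}{118 + 41}\right) = \left(-4\right) \left(-12\right) \left(\frac{\left(-2\right)^{2}}{-55} + \frac{70}{118 + 41}\right) = 48 \left(4 \left(- \frac{1}{55}\right) + \frac{70}{159}\right) = 48 \left(- \frac{4}{55} + 70 \cdot \frac{1}{159}\right) = 48 \left(- \frac{4}{55} + \frac{70}{159}\right) = 48 \cdot \frac{3214}{8745} = \frac{51424}{2915}$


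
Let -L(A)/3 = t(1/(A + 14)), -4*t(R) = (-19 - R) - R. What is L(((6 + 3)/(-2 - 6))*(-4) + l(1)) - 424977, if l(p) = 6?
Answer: -83298297/196 ≈ -4.2499e+5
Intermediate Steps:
t(R) = 19/4 + R/2 (t(R) = -((-19 - R) - R)/4 = -(-19 - 2*R)/4 = 19/4 + R/2)
L(A) = -57/4 - 3/(2*(14 + A)) (L(A) = -3*(19/4 + 1/(2*(A + 14))) = -3*(19/4 + 1/(2*(14 + A))) = -57/4 - 3/(2*(14 + A)))
L(((6 + 3)/(-2 - 6))*(-4) + l(1)) - 424977 = 3*(-268 - 19*(((6 + 3)/(-2 - 6))*(-4) + 6))/(4*(14 + (((6 + 3)/(-2 - 6))*(-4) + 6))) - 424977 = 3*(-268 - 19*((9/(-8))*(-4) + 6))/(4*(14 + ((9/(-8))*(-4) + 6))) - 424977 = 3*(-268 - 19*((9*(-⅛))*(-4) + 6))/(4*(14 + ((9*(-⅛))*(-4) + 6))) - 424977 = 3*(-268 - 19*(-9/8*(-4) + 6))/(4*(14 + (-9/8*(-4) + 6))) - 424977 = 3*(-268 - 19*(9/2 + 6))/(4*(14 + (9/2 + 6))) - 424977 = 3*(-268 - 19*21/2)/(4*(14 + 21/2)) - 424977 = 3*(-268 - 399/2)/(4*(49/2)) - 424977 = (¾)*(2/49)*(-935/2) - 424977 = -2805/196 - 424977 = -83298297/196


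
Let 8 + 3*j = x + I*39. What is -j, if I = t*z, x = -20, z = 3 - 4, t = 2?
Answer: 106/3 ≈ 35.333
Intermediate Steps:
z = -1
I = -2 (I = 2*(-1) = -2)
j = -106/3 (j = -8/3 + (-20 - 2*39)/3 = -8/3 + (-20 - 78)/3 = -8/3 + (1/3)*(-98) = -8/3 - 98/3 = -106/3 ≈ -35.333)
-j = -1*(-106/3) = 106/3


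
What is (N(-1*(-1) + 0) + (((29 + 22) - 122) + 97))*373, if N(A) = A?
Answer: 10071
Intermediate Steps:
(N(-1*(-1) + 0) + (((29 + 22) - 122) + 97))*373 = ((-1*(-1) + 0) + (((29 + 22) - 122) + 97))*373 = ((1 + 0) + ((51 - 122) + 97))*373 = (1 + (-71 + 97))*373 = (1 + 26)*373 = 27*373 = 10071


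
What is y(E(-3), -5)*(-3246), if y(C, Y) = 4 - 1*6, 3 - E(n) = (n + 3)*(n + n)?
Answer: 6492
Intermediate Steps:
E(n) = 3 - 2*n*(3 + n) (E(n) = 3 - (n + 3)*(n + n) = 3 - (3 + n)*2*n = 3 - 2*n*(3 + n))
y(C, Y) = -2 (y(C, Y) = 4 - 6 = -2)
y(E(-3), -5)*(-3246) = -2*(-3246) = 6492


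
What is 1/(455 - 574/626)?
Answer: 313/142128 ≈ 0.0022022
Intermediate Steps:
1/(455 - 574/626) = 1/(455 - 574*1/626) = 1/(455 - 287/313) = 1/(142128/313) = 313/142128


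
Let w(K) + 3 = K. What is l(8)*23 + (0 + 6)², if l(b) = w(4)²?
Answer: 59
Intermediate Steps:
w(K) = -3 + K
l(b) = 1 (l(b) = (-3 + 4)² = 1² = 1)
l(8)*23 + (0 + 6)² = 1*23 + (0 + 6)² = 23 + 6² = 23 + 36 = 59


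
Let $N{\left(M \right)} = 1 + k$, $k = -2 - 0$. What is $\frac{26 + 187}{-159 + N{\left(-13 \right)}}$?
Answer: $- \frac{213}{160} \approx -1.3312$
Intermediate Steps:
$k = -2$ ($k = -2 + 0 = -2$)
$N{\left(M \right)} = -1$ ($N{\left(M \right)} = 1 - 2 = -1$)
$\frac{26 + 187}{-159 + N{\left(-13 \right)}} = \frac{26 + 187}{-159 - 1} = \frac{213}{-160} = 213 \left(- \frac{1}{160}\right) = - \frac{213}{160}$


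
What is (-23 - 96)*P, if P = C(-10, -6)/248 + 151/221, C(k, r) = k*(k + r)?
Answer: -63707/403 ≈ -158.08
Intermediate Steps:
P = 9101/6851 (P = -10*(-10 - 6)/248 + 151/221 = -10*(-16)*(1/248) + 151*(1/221) = 160*(1/248) + 151/221 = 20/31 + 151/221 = 9101/6851 ≈ 1.3284)
(-23 - 96)*P = (-23 - 96)*(9101/6851) = -119*9101/6851 = -63707/403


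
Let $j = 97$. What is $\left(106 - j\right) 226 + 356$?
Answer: $2390$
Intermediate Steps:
$\left(106 - j\right) 226 + 356 = \left(106 - 97\right) 226 + 356 = 9 \cdot 226 + 356 = 2034 + 356 = 2390$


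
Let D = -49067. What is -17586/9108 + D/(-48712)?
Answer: -11381861/12324136 ≈ -0.92354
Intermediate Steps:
-17586/9108 + D/(-48712) = -17586/9108 - 49067/(-48712) = -17586*1/9108 - 49067*(-1/48712) = -977/506 + 49067/48712 = -11381861/12324136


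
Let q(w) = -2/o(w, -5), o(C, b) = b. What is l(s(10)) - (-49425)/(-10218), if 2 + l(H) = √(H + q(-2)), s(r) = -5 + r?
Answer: -23287/3406 + 3*√15/5 ≈ -4.5133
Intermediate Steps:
q(w) = ⅖ (q(w) = -2/(-5) = -2*(-⅕) = ⅖)
l(H) = -2 + √(⅖ + H) (l(H) = -2 + √(H + ⅖) = -2 + √(⅖ + H))
l(s(10)) - (-49425)/(-10218) = (-2 + √(10 + 25*(-5 + 10))/5) - (-49425)/(-10218) = (-2 + √(10 + 25*5)/5) - (-49425)*(-1)/10218 = (-2 + √(10 + 125)/5) - 1*16475/3406 = (-2 + √135/5) - 16475/3406 = (-2 + (3*√15)/5) - 16475/3406 = (-2 + 3*√15/5) - 16475/3406 = -23287/3406 + 3*√15/5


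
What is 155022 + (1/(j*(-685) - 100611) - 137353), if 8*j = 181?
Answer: 16412257029/928873 ≈ 17669.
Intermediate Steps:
j = 181/8 (j = (⅛)*181 = 181/8 ≈ 22.625)
155022 + (1/(j*(-685) - 100611) - 137353) = 155022 + (1/((181/8)*(-685) - 100611) - 137353) = 155022 + (1/(-123985/8 - 100611) - 137353) = 155022 + (1/(-928873/8) - 137353) = 155022 + (-8/928873 - 137353) = 155022 - 127583493177/928873 = 16412257029/928873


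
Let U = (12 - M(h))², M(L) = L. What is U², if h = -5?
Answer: 83521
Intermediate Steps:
U = 289 (U = (12 - 1*(-5))² = (12 + 5)² = 17² = 289)
U² = 289² = 83521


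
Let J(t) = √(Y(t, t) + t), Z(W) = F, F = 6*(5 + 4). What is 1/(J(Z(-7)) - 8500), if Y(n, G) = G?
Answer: -2125/18062473 - 3*√3/36124946 ≈ -0.00011779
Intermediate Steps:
F = 54 (F = 6*9 = 54)
Z(W) = 54
J(t) = √2*√t (J(t) = √(t + t) = √(2*t) = √2*√t)
1/(J(Z(-7)) - 8500) = 1/(√2*√54 - 8500) = 1/(√2*(3*√6) - 8500) = 1/(6*√3 - 8500) = 1/(-8500 + 6*√3)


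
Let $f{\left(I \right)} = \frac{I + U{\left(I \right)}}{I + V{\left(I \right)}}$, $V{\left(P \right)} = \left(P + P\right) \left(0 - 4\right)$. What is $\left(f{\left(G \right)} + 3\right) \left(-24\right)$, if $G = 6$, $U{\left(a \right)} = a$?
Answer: $- \frac{456}{7} \approx -65.143$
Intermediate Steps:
$V{\left(P \right)} = - 8 P$ ($V{\left(P \right)} = 2 P \left(-4\right) = - 8 P$)
$f{\left(I \right)} = - \frac{2}{7}$ ($f{\left(I \right)} = \frac{I + I}{I - 8 I} = \frac{2 I}{\left(-7\right) I} = 2 I \left(- \frac{1}{7 I}\right) = - \frac{2}{7}$)
$\left(f{\left(G \right)} + 3\right) \left(-24\right) = \left(- \frac{2}{7} + 3\right) \left(-24\right) = \frac{19}{7} \left(-24\right) = - \frac{456}{7}$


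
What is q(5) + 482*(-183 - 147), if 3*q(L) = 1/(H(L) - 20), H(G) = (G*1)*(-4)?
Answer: -19087201/120 ≈ -1.5906e+5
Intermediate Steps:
H(G) = -4*G (H(G) = G*(-4) = -4*G)
q(L) = 1/(3*(-20 - 4*L)) (q(L) = 1/(3*(-4*L - 20)) = 1/(3*(-20 - 4*L)))
q(5) + 482*(-183 - 147) = -1/(60 + 12*5) + 482*(-183 - 147) = -1/(60 + 60) + 482*(-330) = -1/120 - 159060 = -19087201/120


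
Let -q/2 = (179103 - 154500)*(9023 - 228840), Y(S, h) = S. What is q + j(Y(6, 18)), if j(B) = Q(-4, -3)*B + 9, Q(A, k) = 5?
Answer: 10816315341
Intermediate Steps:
q = 10816315302 (q = -2*(179103 - 154500)*(9023 - 228840) = -49206*(-219817) = -2*(-5408157651) = 10816315302)
j(B) = 9 + 5*B (j(B) = 5*B + 9 = 9 + 5*B)
q + j(Y(6, 18)) = 10816315302 + (9 + 5*6) = 10816315302 + (9 + 30) = 10816315302 + 39 = 10816315341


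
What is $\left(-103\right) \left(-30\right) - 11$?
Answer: $3079$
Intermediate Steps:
$\left(-103\right) \left(-30\right) - 11 = 3090 - 11 = 3079$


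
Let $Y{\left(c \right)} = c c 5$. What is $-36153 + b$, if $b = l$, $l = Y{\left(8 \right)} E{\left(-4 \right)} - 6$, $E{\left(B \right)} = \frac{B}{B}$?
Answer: $-35839$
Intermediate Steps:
$E{\left(B \right)} = 1$
$Y{\left(c \right)} = 5 c^{2}$ ($Y{\left(c \right)} = c^{2} \cdot 5 = 5 c^{2}$)
$l = 314$ ($l = 5 \cdot 8^{2} \cdot 1 - 6 = 5 \cdot 64 \cdot 1 - 6 = 320 \cdot 1 - 6 = 320 - 6 = 314$)
$b = 314$
$-36153 + b = -36153 + 314 = -35839$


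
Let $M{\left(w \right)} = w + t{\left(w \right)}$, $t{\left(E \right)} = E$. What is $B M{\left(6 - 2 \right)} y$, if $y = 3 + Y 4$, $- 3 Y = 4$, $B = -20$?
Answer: $\frac{1120}{3} \approx 373.33$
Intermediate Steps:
$Y = - \frac{4}{3}$ ($Y = \left(- \frac{1}{3}\right) 4 = - \frac{4}{3} \approx -1.3333$)
$M{\left(w \right)} = 2 w$ ($M{\left(w \right)} = w + w = 2 w$)
$y = - \frac{7}{3}$ ($y = 3 - \frac{16}{3} = - \frac{7}{3} \approx -2.3333$)
$B M{\left(6 - 2 \right)} y = - 20 \cdot 2 \left(6 - 2\right) \left(- \frac{7}{3}\right) = - 20 \cdot 2 \cdot 4 \left(- \frac{7}{3}\right) = \left(-20\right) 8 \left(- \frac{7}{3}\right) = \left(-160\right) \left(- \frac{7}{3}\right) = \frac{1120}{3}$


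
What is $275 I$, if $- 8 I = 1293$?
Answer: $- \frac{355575}{8} \approx -44447.0$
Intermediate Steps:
$I = - \frac{1293}{8}$ ($I = \left(- \frac{1}{8}\right) 1293 = - \frac{1293}{8} \approx -161.63$)
$275 I = 275 \left(- \frac{1293}{8}\right) = - \frac{355575}{8}$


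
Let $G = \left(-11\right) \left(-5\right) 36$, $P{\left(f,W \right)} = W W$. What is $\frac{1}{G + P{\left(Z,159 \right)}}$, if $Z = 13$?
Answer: $\frac{1}{27261} \approx 3.6682 \cdot 10^{-5}$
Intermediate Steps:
$P{\left(f,W \right)} = W^{2}$
$G = 1980$ ($G = 55 \cdot 36 = 1980$)
$\frac{1}{G + P{\left(Z,159 \right)}} = \frac{1}{1980 + 159^{2}} = \frac{1}{1980 + 25281} = \frac{1}{27261}$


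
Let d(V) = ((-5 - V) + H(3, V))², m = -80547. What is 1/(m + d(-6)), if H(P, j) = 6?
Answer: -1/80498 ≈ -1.2423e-5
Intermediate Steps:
d(V) = (1 - V)² (d(V) = ((-5 - V) + 6)² = (1 - V)²)
1/(m + d(-6)) = 1/(-80547 + (-1 - 6)²) = 1/(-80547 + (-7)²) = 1/(-80547 + 49) = 1/(-80498) = -1/80498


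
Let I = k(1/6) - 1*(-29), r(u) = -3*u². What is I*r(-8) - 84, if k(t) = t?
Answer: -5684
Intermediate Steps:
I = 175/6 (I = 1/6 - 1*(-29) = ⅙ + 29 = 175/6 ≈ 29.167)
I*r(-8) - 84 = 175*(-3*(-8)²)/6 - 84 = 175*(-3*64)/6 - 84 = (175/6)*(-192) - 84 = -5600 - 84 = -5684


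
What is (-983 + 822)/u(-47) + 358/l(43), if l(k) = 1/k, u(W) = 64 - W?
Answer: 1708573/111 ≈ 15393.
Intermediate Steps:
(-983 + 822)/u(-47) + 358/l(43) = (-983 + 822)/(64 - 1*(-47)) + 358/(1/43) = -161/(64 + 47) + 358/(1/43) = -161/111 + 358*43 = -161*1/111 + 15394 = -161/111 + 15394 = 1708573/111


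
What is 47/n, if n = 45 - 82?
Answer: -47/37 ≈ -1.2703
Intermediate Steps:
n = -37
47/n = 47/(-37) = 47*(-1/37) = -47/37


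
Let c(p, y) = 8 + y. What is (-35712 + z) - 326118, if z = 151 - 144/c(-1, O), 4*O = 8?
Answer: -1808467/5 ≈ -3.6169e+5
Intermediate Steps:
O = 2 (O = (¼)*8 = 2)
z = 683/5 (z = 151 - 144/(8 + 2) = 151 - 144/10 = 151 + (⅒)*(-144) = 151 - 72/5 = 683/5 ≈ 136.60)
(-35712 + z) - 326118 = (-35712 + 683/5) - 326118 = -177877/5 - 326118 = -1808467/5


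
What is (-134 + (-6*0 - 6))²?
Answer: 19600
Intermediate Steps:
(-134 + (-6*0 - 6))² = (-134 + (0 - 6))² = (-134 - 6)² = (-140)² = 19600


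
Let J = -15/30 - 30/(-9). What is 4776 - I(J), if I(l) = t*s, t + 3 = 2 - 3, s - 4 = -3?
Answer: 4780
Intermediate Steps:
s = 1 (s = 4 - 3 = 1)
J = 17/6 (J = -15*1/30 - 30*(-⅑) = -½ + 10/3 = 17/6 ≈ 2.8333)
t = -4 (t = -3 + (2 - 3) = -3 - 1 = -4)
I(l) = -4 (I(l) = -4*1 = -4)
4776 - I(J) = 4776 - 1*(-4) = 4776 + 4 = 4780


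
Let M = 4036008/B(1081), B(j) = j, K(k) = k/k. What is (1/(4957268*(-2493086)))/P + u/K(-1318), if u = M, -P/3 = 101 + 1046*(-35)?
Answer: 5463272575159979657697287/1463276993937558599976 ≈ 3733.6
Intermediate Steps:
K(k) = 1
P = 109527 (P = -3*(101 + 1046*(-35)) = -3*(101 - 36610) = -3*(-36509) = 109527)
M = 4036008/1081 ≈ 3733.6
u = 4036008/1081 ≈ 3733.6
(1/(4957268*(-2493086)))/P + u/K(-1318) = (1/(4957268*(-2493086)))/109527 + (4036008/1081)/1 = ((1/4957268)*(-1/2493086))*(1/109527) + (4036008/1081)*1 = -1/12358895449048*1/109527 + 4036008/1081 = -1/1353632741847880296 + 4036008/1081 = 5463272575159979657697287/1463276993937558599976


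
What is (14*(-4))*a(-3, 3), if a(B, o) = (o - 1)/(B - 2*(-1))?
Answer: 112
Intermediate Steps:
a(B, o) = (-1 + o)/(2 + B) (a(B, o) = (-1 + o)/(B + 2) = (-1 + o)/(2 + B))
(14*(-4))*a(-3, 3) = (14*(-4))*((-1 + 3)/(2 - 3)) = -56*2/(-1) = -(-56)*2 = -56*(-2) = 112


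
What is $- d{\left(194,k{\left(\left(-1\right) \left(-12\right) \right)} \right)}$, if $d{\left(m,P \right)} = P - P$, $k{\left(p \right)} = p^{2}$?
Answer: $0$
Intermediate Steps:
$d{\left(m,P \right)} = 0$
$- d{\left(194,k{\left(\left(-1\right) \left(-12\right) \right)} \right)} = \left(-1\right) 0 = 0$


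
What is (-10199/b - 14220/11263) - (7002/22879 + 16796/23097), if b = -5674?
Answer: -16827194517650045/33770386273578906 ≈ -0.49828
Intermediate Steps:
(-10199/b - 14220/11263) - (7002/22879 + 16796/23097) = (-10199/(-5674) - 14220/11263) - (7002/22879 + 16796/23097) = (-10199*(-1/5674) - 14220*1/11263) - (7002*(1/22879) + 16796*(1/23097)) = (10199/5674 - 14220/11263) - (7002/22879 + 16796/23097) = 34187057/63906262 - 1*546000878/528436263 = 34187057/63906262 - 546000878/528436263 = -16827194517650045/33770386273578906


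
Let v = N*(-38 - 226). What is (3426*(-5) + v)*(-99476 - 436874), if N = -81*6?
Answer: -59628174900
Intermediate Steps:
N = -486
v = 128304 (v = -486*(-38 - 226) = -486*(-264) = 128304)
(3426*(-5) + v)*(-99476 - 436874) = (3426*(-5) + 128304)*(-99476 - 436874) = (-17130 + 128304)*(-536350) = 111174*(-536350) = -59628174900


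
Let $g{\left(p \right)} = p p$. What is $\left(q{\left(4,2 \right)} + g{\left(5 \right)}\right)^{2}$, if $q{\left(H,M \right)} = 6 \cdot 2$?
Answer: $1369$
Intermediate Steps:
$q{\left(H,M \right)} = 12$
$g{\left(p \right)} = p^{2}$
$\left(q{\left(4,2 \right)} + g{\left(5 \right)}\right)^{2} = \left(12 + 5^{2}\right)^{2} = \left(12 + 25\right)^{2} = 37^{2} = 1369$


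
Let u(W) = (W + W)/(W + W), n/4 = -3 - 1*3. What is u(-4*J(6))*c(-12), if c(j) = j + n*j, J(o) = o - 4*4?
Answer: 276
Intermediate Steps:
n = -24 (n = 4*(-3 - 1*3) = 4*(-3 - 3) = 4*(-6) = -24)
J(o) = -16 + o (J(o) = o - 16 = -16 + o)
c(j) = -23*j (c(j) = j - 24*j = -23*j)
u(W) = 1 (u(W) = (2*W)/((2*W)) = (2*W)*(1/(2*W)) = 1)
u(-4*J(6))*c(-12) = 1*(-23*(-12)) = 1*276 = 276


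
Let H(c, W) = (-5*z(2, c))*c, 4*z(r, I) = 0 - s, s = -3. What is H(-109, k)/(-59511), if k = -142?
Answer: -545/79348 ≈ -0.0068685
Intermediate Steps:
z(r, I) = ¾ (z(r, I) = (0 - 1*(-3))/4 = (0 + 3)/4 = (¼)*3 = ¾)
H(c, W) = -15*c/4 (H(c, W) = (-5*¾)*c = -15*c/4)
H(-109, k)/(-59511) = -15/4*(-109)/(-59511) = (1635/4)*(-1/59511) = -545/79348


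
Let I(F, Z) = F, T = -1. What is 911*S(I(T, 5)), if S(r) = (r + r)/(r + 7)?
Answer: -911/3 ≈ -303.67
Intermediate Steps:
S(r) = 2*r/(7 + r) (S(r) = (2*r)/(7 + r) = 2*r/(7 + r))
911*S(I(T, 5)) = 911*(2*(-1)/(7 - 1)) = 911*(2*(-1)/6) = 911*(2*(-1)*(1/6)) = 911*(-1/3) = -911/3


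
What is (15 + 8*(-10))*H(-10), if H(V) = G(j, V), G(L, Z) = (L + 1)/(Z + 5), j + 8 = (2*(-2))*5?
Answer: -351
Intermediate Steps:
j = -28 (j = -8 + (2*(-2))*5 = -8 - 4*5 = -8 - 20 = -28)
G(L, Z) = (1 + L)/(5 + Z)
H(V) = -27/(5 + V) (H(V) = (1 - 28)/(5 + V) = -27/(5 + V))
(15 + 8*(-10))*H(-10) = (15 + 8*(-10))*(-27/(5 - 10)) = (15 - 80)*(-27/(-5)) = -(-1755)*(-1)/5 = -65*27/5 = -351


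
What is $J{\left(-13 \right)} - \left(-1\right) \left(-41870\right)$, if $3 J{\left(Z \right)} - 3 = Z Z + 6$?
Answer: $- \frac{125432}{3} \approx -41811.0$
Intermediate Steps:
$J{\left(Z \right)} = 3 + \frac{Z^{2}}{3}$ ($J{\left(Z \right)} = 1 + \frac{Z Z + 6}{3} = 1 + \frac{Z^{2} + 6}{3} = 1 + \frac{6 + Z^{2}}{3} = 1 + \left(2 + \frac{Z^{2}}{3}\right) = 3 + \frac{Z^{2}}{3}$)
$J{\left(-13 \right)} - \left(-1\right) \left(-41870\right) = \left(3 + \frac{\left(-13\right)^{2}}{3}\right) - \left(-1\right) \left(-41870\right) = \left(3 + \frac{1}{3} \cdot 169\right) - 41870 = \left(3 + \frac{169}{3}\right) - 41870 = \frac{178}{3} - 41870 = - \frac{125432}{3}$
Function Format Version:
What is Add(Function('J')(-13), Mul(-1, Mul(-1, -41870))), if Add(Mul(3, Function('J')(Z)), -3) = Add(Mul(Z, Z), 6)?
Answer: Rational(-125432, 3) ≈ -41811.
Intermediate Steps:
Function('J')(Z) = Add(3, Mul(Rational(1, 3), Pow(Z, 2))) (Function('J')(Z) = Add(1, Mul(Rational(1, 3), Add(Mul(Z, Z), 6))) = Add(1, Mul(Rational(1, 3), Add(Pow(Z, 2), 6))) = Add(1, Mul(Rational(1, 3), Add(6, Pow(Z, 2)))) = Add(1, Add(2, Mul(Rational(1, 3), Pow(Z, 2)))) = Add(3, Mul(Rational(1, 3), Pow(Z, 2))))
Add(Function('J')(-13), Mul(-1, Mul(-1, -41870))) = Add(Add(3, Mul(Rational(1, 3), Pow(-13, 2))), Mul(-1, Mul(-1, -41870))) = Add(Add(3, Mul(Rational(1, 3), 169)), Mul(-1, 41870)) = Add(Add(3, Rational(169, 3)), -41870) = Add(Rational(178, 3), -41870) = Rational(-125432, 3)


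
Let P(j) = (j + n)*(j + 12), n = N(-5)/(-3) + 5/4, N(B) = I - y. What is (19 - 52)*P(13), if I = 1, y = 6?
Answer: -52525/4 ≈ -13131.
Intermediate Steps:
N(B) = -5 (N(B) = 1 - 1*6 = 1 - 6 = -5)
n = 35/12 (n = -5/(-3) + 5/4 = -5*(-⅓) + 5*(¼) = 5/3 + 5/4 = 35/12 ≈ 2.9167)
P(j) = (12 + j)*(35/12 + j) (P(j) = (j + 35/12)*(j + 12) = (35/12 + j)*(12 + j) = (12 + j)*(35/12 + j))
(19 - 52)*P(13) = (19 - 52)*(35 + 13² + (179/12)*13) = -33*(35 + 169 + 2327/12) = -33*4775/12 = -52525/4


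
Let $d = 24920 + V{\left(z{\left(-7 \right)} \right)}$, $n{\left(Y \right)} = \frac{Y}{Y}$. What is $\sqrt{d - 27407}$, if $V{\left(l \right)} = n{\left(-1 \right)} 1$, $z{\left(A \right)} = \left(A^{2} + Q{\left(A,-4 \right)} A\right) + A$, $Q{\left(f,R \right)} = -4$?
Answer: $i \sqrt{2486} \approx 49.86 i$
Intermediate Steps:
$n{\left(Y \right)} = 1$
$z{\left(A \right)} = A^{2} - 3 A$ ($z{\left(A \right)} = \left(A^{2} - 4 A\right) + A = A^{2} - 3 A$)
$V{\left(l \right)} = 1$ ($V{\left(l \right)} = 1 \cdot 1 = 1$)
$d = 24921$ ($d = 24920 + 1 = 24921$)
$\sqrt{d - 27407} = \sqrt{24921 - 27407} = \sqrt{-2486} = i \sqrt{2486}$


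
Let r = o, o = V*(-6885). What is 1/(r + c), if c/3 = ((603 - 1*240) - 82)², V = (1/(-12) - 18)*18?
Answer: 2/4955901 ≈ 4.0356e-7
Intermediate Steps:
V = -651/2 (V = (-1/12 - 18)*18 = -217/12*18 = -651/2 ≈ -325.50)
o = 4482135/2 (o = -651/2*(-6885) = 4482135/2 ≈ 2.2411e+6)
r = 4482135/2 ≈ 2.2411e+6
c = 236883 (c = 3*((603 - 1*240) - 82)² = 3*((603 - 240) - 82)² = 3*(363 - 82)² = 3*281² = 3*78961 = 236883)
1/(r + c) = 1/(4482135/2 + 236883) = 1/(4955901/2) = 2/4955901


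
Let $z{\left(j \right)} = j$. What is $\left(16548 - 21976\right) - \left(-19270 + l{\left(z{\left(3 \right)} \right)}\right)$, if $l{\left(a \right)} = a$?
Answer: $13839$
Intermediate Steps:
$\left(16548 - 21976\right) - \left(-19270 + l{\left(z{\left(3 \right)} \right)}\right) = \left(16548 - 21976\right) + \left(19270 - 3\right) = -5428 + \left(19270 - 3\right) = -5428 + 19267 = 13839$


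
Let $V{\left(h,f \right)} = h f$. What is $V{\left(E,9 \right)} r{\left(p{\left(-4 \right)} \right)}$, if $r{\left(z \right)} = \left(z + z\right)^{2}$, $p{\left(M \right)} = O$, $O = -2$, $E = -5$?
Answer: $-720$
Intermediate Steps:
$p{\left(M \right)} = -2$
$r{\left(z \right)} = 4 z^{2}$ ($r{\left(z \right)} = \left(2 z\right)^{2} = 4 z^{2}$)
$V{\left(h,f \right)} = f h$
$V{\left(E,9 \right)} r{\left(p{\left(-4 \right)} \right)} = 9 \left(-5\right) 4 \left(-2\right)^{2} = - 45 \cdot 4 \cdot 4 = \left(-45\right) 16 = -720$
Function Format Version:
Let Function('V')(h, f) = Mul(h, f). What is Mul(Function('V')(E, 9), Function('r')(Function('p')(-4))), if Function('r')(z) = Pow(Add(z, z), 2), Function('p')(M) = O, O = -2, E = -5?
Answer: -720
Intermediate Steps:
Function('p')(M) = -2
Function('r')(z) = Mul(4, Pow(z, 2)) (Function('r')(z) = Pow(Mul(2, z), 2) = Mul(4, Pow(z, 2)))
Function('V')(h, f) = Mul(f, h)
Mul(Function('V')(E, 9), Function('r')(Function('p')(-4))) = Mul(Mul(9, -5), Mul(4, Pow(-2, 2))) = Mul(-45, Mul(4, 4)) = Mul(-45, 16) = -720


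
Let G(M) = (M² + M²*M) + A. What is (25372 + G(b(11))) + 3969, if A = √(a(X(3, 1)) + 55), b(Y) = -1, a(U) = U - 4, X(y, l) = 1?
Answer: 29341 + 2*√13 ≈ 29348.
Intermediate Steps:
a(U) = -4 + U
A = 2*√13 (A = √((-4 + 1) + 55) = √(-3 + 55) = √52 = 2*√13 ≈ 7.2111)
G(M) = M² + M³ + 2*√13 (G(M) = (M² + M²*M) + 2*√13 = (M² + M³) + 2*√13 = M² + M³ + 2*√13)
(25372 + G(b(11))) + 3969 = (25372 + ((-1)² + (-1)³ + 2*√13)) + 3969 = (25372 + (1 - 1 + 2*√13)) + 3969 = (25372 + 2*√13) + 3969 = 29341 + 2*√13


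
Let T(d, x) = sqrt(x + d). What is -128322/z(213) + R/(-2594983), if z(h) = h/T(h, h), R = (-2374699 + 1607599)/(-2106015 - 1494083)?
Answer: -383550/4671096554167 - 42774*sqrt(426)/71 ≈ -12434.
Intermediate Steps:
T(d, x) = sqrt(d + x)
R = 383550/1800049 (R = -767100/(-3600098) = -767100*(-1/3600098) = 383550/1800049 ≈ 0.21308)
z(h) = sqrt(2)*sqrt(h)/2 (z(h) = h/(sqrt(h + h)) = h/(sqrt(2*h)) = h/((sqrt(2)*sqrt(h))) = h*(sqrt(2)/(2*sqrt(h))) = sqrt(2)*sqrt(h)/2)
-128322/z(213) + R/(-2594983) = -128322*sqrt(426)/213 + (383550/1800049)/(-2594983) = -128322*sqrt(426)/213 + (383550/1800049)*(-1/2594983) = -42774*sqrt(426)/71 - 383550/4671096554167 = -383550/4671096554167 - 42774*sqrt(426)/71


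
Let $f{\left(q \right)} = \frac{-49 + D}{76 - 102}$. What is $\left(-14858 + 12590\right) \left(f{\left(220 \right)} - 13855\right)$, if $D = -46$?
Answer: $\frac{408393090}{13} \approx 3.1415 \cdot 10^{7}$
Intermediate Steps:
$f{\left(q \right)} = \frac{95}{26}$ ($f{\left(q \right)} = \frac{-49 - 46}{76 - 102} = - \frac{95}{-26} = \left(-95\right) \left(- \frac{1}{26}\right) = \frac{95}{26}$)
$\left(-14858 + 12590\right) \left(f{\left(220 \right)} - 13855\right) = \left(-14858 + 12590\right) \left(\frac{95}{26} - 13855\right) = \left(-2268\right) \left(- \frac{360135}{26}\right) = \frac{408393090}{13}$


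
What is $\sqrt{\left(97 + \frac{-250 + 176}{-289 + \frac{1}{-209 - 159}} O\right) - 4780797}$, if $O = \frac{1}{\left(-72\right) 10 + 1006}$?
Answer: $\frac{2 i \sqrt{20194418006702731}}{129987} \approx 2186.5 i$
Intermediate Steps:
$O = \frac{1}{286}$ ($O = \frac{1}{-720 + 1006} = \frac{1}{286} \approx 0.0034965$)
$\sqrt{\left(97 + \frac{-250 + 176}{-289 + \frac{1}{-209 - 159}} O\right) - 4780797} = \sqrt{\left(97 + \frac{-250 + 176}{-289 + \frac{1}{-209 - 159}} \cdot \frac{1}{286}\right) - 4780797} = \sqrt{\left(97 + - \frac{74}{-289 + \frac{1}{-368}} \cdot \frac{1}{286}\right) - 4780797} = \sqrt{\left(97 + - \frac{74}{-289 - \frac{1}{368}} \cdot \frac{1}{286}\right) - 4780797} = \sqrt{\left(97 + - \frac{74}{- \frac{106353}{368}} \cdot \frac{1}{286}\right) - 4780797} = \sqrt{\left(97 + \left(-74\right) \left(- \frac{368}{106353}\right) \frac{1}{286}\right) - 4780797} = \sqrt{\left(97 + \frac{27232}{106353} \cdot \frac{1}{286}\right) - 4780797} = \sqrt{\left(97 + \frac{13616}{15208479}\right) - 4780797} = \sqrt{\frac{1475236079}{15208479} - 4780797} = \sqrt{- \frac{72707175541684}{15208479}} = \frac{2 i \sqrt{20194418006702731}}{129987}$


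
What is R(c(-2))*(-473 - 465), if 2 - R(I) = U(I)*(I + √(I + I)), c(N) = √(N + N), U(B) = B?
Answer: -5628 - 1876*√2*(1 - I) ≈ -8281.1 + 2653.1*I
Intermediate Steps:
c(N) = √2*√N (c(N) = √(2*N) = √2*√N)
R(I) = 2 - I*(I + √2*√I) (R(I) = 2 - I*(I + √(I + I)) = 2 - I*(I + √(2*I)) = 2 - I*(I + √2*√I))
R(c(-2))*(-473 - 465) = (2 - (√2*√(-2))² - √2*(√2*√(-2))^(3/2))*(-473 - 465) = (2 - (√2*(I*√2))² - √2*(√2*(I*√2))^(3/2))*(-938) = (2 - (2*I)² - √2*(2*I)^(3/2))*(-938) = (2 - 1*(-4) - √2*(1 + I)³)*(-938) = (2 + 4 - √2*(1 + I)³)*(-938) = (6 - √2*(1 + I)³)*(-938) = -5628 + 938*√2*(1 + I)³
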